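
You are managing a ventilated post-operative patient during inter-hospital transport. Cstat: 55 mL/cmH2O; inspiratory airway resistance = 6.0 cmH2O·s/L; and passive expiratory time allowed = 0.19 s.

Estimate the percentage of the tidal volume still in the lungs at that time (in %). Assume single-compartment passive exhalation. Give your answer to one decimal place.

τ = R × C = 6.0 × 55 mL/cmH2O = 6.0 × 0.055 L/cmH2O = 0.33 s.
Passive exhalation: V(t)/V₀ = e^(−t/τ) = e^(−0.19/0.33) = 0.5623.
Fraction remaining = 0.5623 → 56.23%.

56.2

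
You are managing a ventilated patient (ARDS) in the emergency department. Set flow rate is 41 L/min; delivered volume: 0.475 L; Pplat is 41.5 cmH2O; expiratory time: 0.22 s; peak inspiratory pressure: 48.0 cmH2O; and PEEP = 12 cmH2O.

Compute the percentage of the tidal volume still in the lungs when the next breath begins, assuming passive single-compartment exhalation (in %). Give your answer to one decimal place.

Flow: 41 L/min ÷ 60 = 0.6833 L/s.
R = (PIP − Pplat)/V̇ = (48.0 − 41.5) / 0.6833 = 6.5/0.6833 = 9.513 cmH2O·s/L.
C = Vt/(Pplat − PEEP) = 475.0 / (41.5 − 12) = 475.0/29.5 = 16.102 mL/cmH2O.
τ = R × C = 9.513 × 0.0161 L/cmH2O = 0.1532 s.
Fraction remaining at end-expiration = e^(−Te/τ) = e^(−0.22/0.1532) = 0.2379 → 23.79%.

23.8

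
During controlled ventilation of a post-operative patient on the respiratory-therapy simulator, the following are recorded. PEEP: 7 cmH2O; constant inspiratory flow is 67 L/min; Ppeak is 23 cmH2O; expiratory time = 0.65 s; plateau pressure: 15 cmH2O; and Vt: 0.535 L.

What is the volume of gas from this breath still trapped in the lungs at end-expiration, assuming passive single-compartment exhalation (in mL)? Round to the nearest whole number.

138

Flow: 67 L/min ÷ 60 = 1.1167 L/s.
R = (PIP − Pplat)/V̇ = (23 − 15) / 1.1167 = 8.0/1.1167 = 7.164 cmH2O·s/L.
C = Vt/(Pplat − PEEP) = 535.0 / (15 − 7) = 535.0/8.0 = 66.875 mL/cmH2O.
τ = R × C = 7.164 × 0.06688 L/cmH2O = 0.4791 s.
Fraction remaining = e^(−Te/τ) = e^(−0.65/0.4791) = 0.2575.
Trapped volume = 535.0 × 0.2575 = 137.76 mL.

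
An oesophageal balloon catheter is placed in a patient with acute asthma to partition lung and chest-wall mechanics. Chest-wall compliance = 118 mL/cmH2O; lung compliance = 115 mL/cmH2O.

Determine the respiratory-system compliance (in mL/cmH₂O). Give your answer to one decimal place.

Lung and chest wall are elastances in series: 1/Crs = 1/CL + 1/Ccw.
1/Crs = 1/115 + 1/118 = 0.01717.
Crs = 58.241 mL/cmH2O.

58.2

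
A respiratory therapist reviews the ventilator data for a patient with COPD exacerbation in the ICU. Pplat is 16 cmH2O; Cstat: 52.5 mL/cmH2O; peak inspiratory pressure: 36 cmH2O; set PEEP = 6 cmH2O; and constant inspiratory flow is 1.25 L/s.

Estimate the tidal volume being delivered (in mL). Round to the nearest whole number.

Vt = Cstat × (Pplat − PEEP) = 52.5 × (16 − 6) = 52.5 × 10.0 = 525.0 mL.

525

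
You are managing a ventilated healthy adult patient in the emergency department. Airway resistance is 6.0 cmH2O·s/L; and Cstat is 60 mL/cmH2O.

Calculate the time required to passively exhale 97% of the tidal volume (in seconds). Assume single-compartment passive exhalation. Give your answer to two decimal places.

1.26

τ = R × C = 6.0 × 60 mL/cmH2O = 6.0 × 0.060 L/cmH2O = 0.36 s.
Exhaled fraction f = 1 − e^(−t/τ) → t = −τ·ln(1 − f) = −0.36·ln(0.03) = 1.262 s.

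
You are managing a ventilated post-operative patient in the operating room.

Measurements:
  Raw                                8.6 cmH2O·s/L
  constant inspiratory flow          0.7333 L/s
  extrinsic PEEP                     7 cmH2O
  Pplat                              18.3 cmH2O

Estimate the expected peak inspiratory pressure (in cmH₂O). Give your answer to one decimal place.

24.6

PIP = Pplat + Raw × flow = 18.3 + 8.6 × 0.7333 = 18.3 + 6.306 = 24.606 cmH2O.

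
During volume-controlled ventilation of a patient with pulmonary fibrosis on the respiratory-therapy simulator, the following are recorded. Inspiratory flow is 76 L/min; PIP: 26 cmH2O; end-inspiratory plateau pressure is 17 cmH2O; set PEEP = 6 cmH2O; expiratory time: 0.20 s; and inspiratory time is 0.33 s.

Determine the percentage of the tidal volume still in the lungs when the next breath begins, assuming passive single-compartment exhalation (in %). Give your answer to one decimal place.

47.7

Flow: 76 L/min ÷ 60 = 1.2667 L/s.
Vt = flow × Ti = 1.2667 L/s × 0.33 s × 1000 mL/L = 418.01 mL.
R = (PIP − Pplat)/V̇ = (26 − 17) / 1.2667 = 9.0/1.2667 = 7.105 cmH2O·s/L.
C = Vt/(Pplat − PEEP) = 418.01 / (17 − 6) = 418.01/11.0 = 38.001 mL/cmH2O.
τ = R × C = 7.105 × 0.038 L/cmH2O = 0.27 s.
Fraction remaining at end-expiration = e^(−Te/τ) = e^(−0.20/0.27) = 0.4768 → 47.68%.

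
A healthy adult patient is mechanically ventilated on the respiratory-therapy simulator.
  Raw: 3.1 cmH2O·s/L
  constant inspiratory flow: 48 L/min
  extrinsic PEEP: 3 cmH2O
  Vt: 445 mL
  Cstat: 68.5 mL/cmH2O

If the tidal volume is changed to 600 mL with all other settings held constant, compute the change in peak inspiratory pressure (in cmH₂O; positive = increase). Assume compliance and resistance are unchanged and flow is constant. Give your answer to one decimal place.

PIP = Vt/C + R·V̇ + PEEP (constant-flow equation of motion).
Only the elastic term changes: ΔPIP = ΔVt / C = (600 − 445) / 68.5 = 2.263 cmH2O.

2.3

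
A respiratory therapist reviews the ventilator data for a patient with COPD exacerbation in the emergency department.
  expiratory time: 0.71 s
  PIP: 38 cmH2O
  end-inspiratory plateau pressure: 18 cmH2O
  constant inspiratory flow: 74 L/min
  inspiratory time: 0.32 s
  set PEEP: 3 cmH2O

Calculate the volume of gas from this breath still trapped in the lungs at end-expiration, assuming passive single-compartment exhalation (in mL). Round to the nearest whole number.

Flow: 74 L/min ÷ 60 = 1.2333 L/s.
Vt = flow × Ti = 1.2333 L/s × 0.32 s × 1000 mL/L = 394.66 mL.
R = (PIP − Pplat)/V̇ = (38 − 18) / 1.2333 = 20.0/1.2333 = 16.217 cmH2O·s/L.
C = Vt/(Pplat − PEEP) = 394.66 / (18 − 3) = 394.66/15.0 = 26.311 mL/cmH2O.
τ = R × C = 16.217 × 0.02631 L/cmH2O = 0.4267 s.
Fraction remaining = e^(−Te/τ) = e^(−0.71/0.4267) = 0.1894.
Trapped volume = 394.66 × 0.1894 = 74.749 mL.

75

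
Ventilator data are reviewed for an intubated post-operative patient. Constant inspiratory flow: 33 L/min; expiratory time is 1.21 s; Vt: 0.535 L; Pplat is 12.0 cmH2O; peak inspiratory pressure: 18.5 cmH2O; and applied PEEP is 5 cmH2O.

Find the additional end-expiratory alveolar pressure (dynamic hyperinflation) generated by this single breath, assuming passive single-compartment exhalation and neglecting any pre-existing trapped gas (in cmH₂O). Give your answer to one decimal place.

Flow: 33 L/min ÷ 60 = 0.55 L/s.
R = (PIP − Pplat)/V̇ = (18.5 − 12.0) / 0.55 = 6.5/0.55 = 11.818 cmH2O·s/L.
C = Vt/(Pplat − PEEP) = 535.0 / (12.0 − 5) = 535.0/7.0 = 76.429 mL/cmH2O.
τ = R × C = 11.818 × 0.07643 L/cmH2O = 0.9032 s.
Fraction remaining = e^(−Te/τ) = e^(−1.21/0.9032) = 0.2619; trapped volume = 535.0 × 0.2619 = 140.12 mL.
Additional alveolar pressure from trapping ≈ V_trapped / C = 140.12 / 76.429 = 1.833 cmH2O.

1.8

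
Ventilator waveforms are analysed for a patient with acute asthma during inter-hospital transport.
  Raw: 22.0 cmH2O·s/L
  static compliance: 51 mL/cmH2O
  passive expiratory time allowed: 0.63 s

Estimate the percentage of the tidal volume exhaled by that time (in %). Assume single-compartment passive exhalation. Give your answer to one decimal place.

τ = R × C = 22.0 × 51 mL/cmH2O = 22.0 × 0.051 L/cmH2O = 1.122 s.
Passive exhalation: V(t)/V₀ = e^(−t/τ) = e^(−0.63/1.122) = 0.5704.
Fraction exhaled = 1 − 0.5704 = 0.4296 → 42.96%.

43.0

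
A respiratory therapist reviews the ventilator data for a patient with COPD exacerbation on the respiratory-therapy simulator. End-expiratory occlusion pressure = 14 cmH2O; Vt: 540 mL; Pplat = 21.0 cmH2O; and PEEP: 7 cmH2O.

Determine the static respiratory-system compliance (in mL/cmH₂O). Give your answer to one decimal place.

End-expiratory occlusion gives total PEEP = 14 cmH2O (intrinsic PEEP = 14 − 7 = 7). Use total PEEP for the elastic gradient.
Cstat = Vt / (Pplat − PEEPtotal) = 540 / (21.0 − 14) = 540 / 7.0 = 77.143 mL/cmH2O.

77.1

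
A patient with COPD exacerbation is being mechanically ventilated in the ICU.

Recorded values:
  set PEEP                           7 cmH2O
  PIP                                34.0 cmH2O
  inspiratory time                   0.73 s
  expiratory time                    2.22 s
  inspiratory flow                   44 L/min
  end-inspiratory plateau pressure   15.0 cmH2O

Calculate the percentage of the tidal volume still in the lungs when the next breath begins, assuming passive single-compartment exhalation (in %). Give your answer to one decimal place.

Flow: 44 L/min ÷ 60 = 0.7333 L/s.
Vt = flow × Ti = 0.7333 L/s × 0.73 s × 1000 mL/L = 535.31 mL.
R = (PIP − Pplat)/V̇ = (34.0 − 15.0) / 0.7333 = 19.0/0.7333 = 25.91 cmH2O·s/L.
C = Vt/(Pplat − PEEP) = 535.31 / (15.0 − 7) = 535.31/8.0 = 66.914 mL/cmH2O.
τ = R × C = 25.91 × 0.06691 L/cmH2O = 1.734 s.
Fraction remaining at end-expiration = e^(−Te/τ) = e^(−2.22/1.734) = 0.278 → 27.8%.

27.8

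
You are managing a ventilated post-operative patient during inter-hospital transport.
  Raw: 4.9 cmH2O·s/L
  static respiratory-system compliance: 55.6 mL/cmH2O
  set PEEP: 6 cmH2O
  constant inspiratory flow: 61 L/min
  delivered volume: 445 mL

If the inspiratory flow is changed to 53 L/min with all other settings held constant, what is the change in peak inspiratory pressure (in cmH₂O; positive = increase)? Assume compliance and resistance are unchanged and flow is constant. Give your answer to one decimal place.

-0.7

Flow: 61 L/min ÷ 60 = 1.0167 L/s.
New flow: 53 L/min ÷ 60 = 0.8833 L/s.
PIP = Vt/C + R·V̇ + PEEP (constant-flow equation of motion).
Only the resistive term changes: ΔPIP = R × ΔV̇ = 4.9 × (0.8833 − 1.0167) = 4.9 × -0.1334 = -0.6537 cmH2O.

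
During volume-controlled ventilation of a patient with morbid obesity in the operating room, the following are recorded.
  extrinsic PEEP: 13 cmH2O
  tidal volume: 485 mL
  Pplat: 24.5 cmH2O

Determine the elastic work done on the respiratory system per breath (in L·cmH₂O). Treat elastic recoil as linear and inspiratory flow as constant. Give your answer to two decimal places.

2.79

Elastic work ≈ ½ × (Pplat − PEEP) × Vt = 0.5 × (24.5 − 13) × 0.485 L = 0.5 × 11.5 × 0.485 = 2.789 L·cmH2O.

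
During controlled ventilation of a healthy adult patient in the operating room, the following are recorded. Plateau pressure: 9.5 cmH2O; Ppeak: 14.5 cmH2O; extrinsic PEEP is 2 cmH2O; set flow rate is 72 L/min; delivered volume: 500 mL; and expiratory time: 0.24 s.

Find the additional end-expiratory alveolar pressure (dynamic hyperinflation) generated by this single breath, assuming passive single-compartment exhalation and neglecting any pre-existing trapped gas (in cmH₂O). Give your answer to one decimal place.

3.2

Flow: 72 L/min ÷ 60 = 1.2 L/s.
R = (PIP − Pplat)/V̇ = (14.5 − 9.5) / 1.2 = 5.0/1.2 = 4.167 cmH2O·s/L.
C = Vt/(Pplat − PEEP) = 500.0 / (9.5 − 2) = 500.0/7.5 = 66.667 mL/cmH2O.
τ = R × C = 4.167 × 0.06667 L/cmH2O = 0.2778 s.
Fraction remaining = e^(−Te/τ) = e^(−0.24/0.2778) = 0.4215; trapped volume = 500.0 × 0.4215 = 210.75 mL.
Additional alveolar pressure from trapping ≈ V_trapped / C = 210.75 / 66.667 = 3.161 cmH2O.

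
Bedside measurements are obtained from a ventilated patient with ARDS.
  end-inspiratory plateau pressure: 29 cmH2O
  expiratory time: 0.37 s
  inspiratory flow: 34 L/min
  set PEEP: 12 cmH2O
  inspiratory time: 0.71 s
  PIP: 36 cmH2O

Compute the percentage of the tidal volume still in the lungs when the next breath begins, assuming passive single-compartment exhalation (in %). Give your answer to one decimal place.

28.2

Flow: 34 L/min ÷ 60 = 0.5667 L/s.
Vt = flow × Ti = 0.5667 L/s × 0.71 s × 1000 mL/L = 402.36 mL.
R = (PIP − Pplat)/V̇ = (36 − 29) / 0.5667 = 7.0/0.5667 = 12.352 cmH2O·s/L.
C = Vt/(Pplat − PEEP) = 402.36 / (29 − 12) = 402.36/17.0 = 23.668 mL/cmH2O.
τ = R × C = 12.352 × 0.02367 L/cmH2O = 0.2924 s.
Fraction remaining at end-expiration = e^(−Te/τ) = e^(−0.37/0.2924) = 0.2821 → 28.21%.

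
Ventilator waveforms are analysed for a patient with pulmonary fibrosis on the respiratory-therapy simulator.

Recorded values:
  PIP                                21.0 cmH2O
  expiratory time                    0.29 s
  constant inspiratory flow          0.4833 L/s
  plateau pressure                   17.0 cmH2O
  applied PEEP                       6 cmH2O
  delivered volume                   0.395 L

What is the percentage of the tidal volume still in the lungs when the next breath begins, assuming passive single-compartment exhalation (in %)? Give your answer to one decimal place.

37.7

R = (PIP − Pplat)/V̇ = (21.0 − 17.0) / 0.4833 = 4.0/0.4833 = 8.276 cmH2O·s/L.
C = Vt/(Pplat − PEEP) = 395.0 / (17.0 − 6) = 395.0/11.0 = 35.909 mL/cmH2O.
τ = R × C = 8.276 × 0.03591 L/cmH2O = 0.2972 s.
Fraction remaining at end-expiration = e^(−Te/τ) = e^(−0.29/0.2972) = 0.3769 → 37.69%.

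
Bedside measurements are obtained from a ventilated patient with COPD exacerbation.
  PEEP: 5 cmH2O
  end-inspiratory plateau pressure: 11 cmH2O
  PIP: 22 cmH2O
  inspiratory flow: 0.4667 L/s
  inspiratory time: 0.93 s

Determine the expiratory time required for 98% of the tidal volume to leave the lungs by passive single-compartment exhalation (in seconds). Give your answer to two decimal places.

6.67

Vt = flow × Ti = 0.4667 L/s × 0.93 s × 1000 mL/L = 434.03 mL.
R = (PIP − Pplat)/V̇ = (22 − 11) / 0.4667 = 11.0/0.4667 = 23.57 cmH2O·s/L.
C = Vt/(Pplat − PEEP) = 434.03 / (11 − 5) = 434.03/6.0 = 72.338 mL/cmH2O.
τ = R × C = 23.57 × 0.07234 L/cmH2O = 1.705 s.
t = −τ·ln(1 − 0.98) = −1.705·ln(0.02) = 6.67 s.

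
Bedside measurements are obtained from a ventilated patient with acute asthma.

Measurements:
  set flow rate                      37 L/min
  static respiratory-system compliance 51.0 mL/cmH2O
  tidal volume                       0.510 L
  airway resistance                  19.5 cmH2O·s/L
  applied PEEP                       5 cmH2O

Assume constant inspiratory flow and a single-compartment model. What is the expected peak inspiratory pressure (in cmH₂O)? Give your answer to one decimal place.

27.0

Flow: 37 L/min ÷ 60 = 0.6167 L/s.
Equation of motion (constant flow): PIP = Vt/C + R·V̇ + PEEP.
PIP = 510/51.0 + 19.5×0.6167 + 5 = 10.0 + 12.026 + 5 = 27.026 cmH2O.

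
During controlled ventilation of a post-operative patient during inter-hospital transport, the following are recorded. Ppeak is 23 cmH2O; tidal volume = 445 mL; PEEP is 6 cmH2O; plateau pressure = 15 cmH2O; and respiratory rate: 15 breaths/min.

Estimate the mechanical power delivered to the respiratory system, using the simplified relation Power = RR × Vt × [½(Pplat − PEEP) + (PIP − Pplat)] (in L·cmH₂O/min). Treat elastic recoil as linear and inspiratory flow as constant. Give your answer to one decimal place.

83.4

Per-breath work = Vt × [½(Pplat−PEEP) + (PIP−Pplat)] = 0.445 × [0.5×9.0 + 8.0] = 0.445 × 12.5 = 5.563 L·cmH2O.
Power = 15 × 5.563 = 83.445 L·cmH2O/min.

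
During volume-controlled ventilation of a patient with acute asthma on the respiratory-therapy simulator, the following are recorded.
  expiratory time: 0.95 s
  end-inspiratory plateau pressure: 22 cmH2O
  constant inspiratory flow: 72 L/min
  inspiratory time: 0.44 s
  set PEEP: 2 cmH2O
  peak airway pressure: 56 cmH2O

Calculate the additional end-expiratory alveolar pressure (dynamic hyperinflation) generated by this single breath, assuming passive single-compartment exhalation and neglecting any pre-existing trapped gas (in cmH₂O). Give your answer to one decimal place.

5.6

Flow: 72 L/min ÷ 60 = 1.2 L/s.
Vt = flow × Ti = 1.2 L/s × 0.44 s × 1000 mL/L = 528.0 mL.
R = (PIP − Pplat)/V̇ = (56 − 22) / 1.2 = 34.0/1.2 = 28.333 cmH2O·s/L.
C = Vt/(Pplat − PEEP) = 528.0 / (22 − 2) = 528.0/20.0 = 26.4 mL/cmH2O.
τ = R × C = 28.333 × 0.0264 L/cmH2O = 0.748 s.
Fraction remaining = e^(−Te/τ) = e^(−0.95/0.748) = 0.2808; trapped volume = 528.0 × 0.2808 = 148.26 mL.
Additional alveolar pressure from trapping ≈ V_trapped / C = 148.26 / 26.4 = 5.616 cmH2O.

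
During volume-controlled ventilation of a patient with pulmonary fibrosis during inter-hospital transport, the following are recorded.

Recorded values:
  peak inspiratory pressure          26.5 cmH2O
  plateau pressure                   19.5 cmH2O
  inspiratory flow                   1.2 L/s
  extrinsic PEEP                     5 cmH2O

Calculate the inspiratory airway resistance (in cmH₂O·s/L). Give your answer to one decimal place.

Raw = (PIP − Pplat) / flow = (26.5 − 19.5) / 1.2 = 7.0 / 1.2 = 5.833 cmH2O·s/L.

5.8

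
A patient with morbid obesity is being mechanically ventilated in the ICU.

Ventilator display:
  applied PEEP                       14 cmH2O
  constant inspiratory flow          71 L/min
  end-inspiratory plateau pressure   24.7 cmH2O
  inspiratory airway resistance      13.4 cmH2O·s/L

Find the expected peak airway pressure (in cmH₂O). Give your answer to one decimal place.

Flow: 71 L/min ÷ 60 = 1.1833 L/s.
PIP = Pplat + Raw × flow = 24.7 + 13.4 × 1.1833 = 24.7 + 15.856 = 40.556 cmH2O.

40.6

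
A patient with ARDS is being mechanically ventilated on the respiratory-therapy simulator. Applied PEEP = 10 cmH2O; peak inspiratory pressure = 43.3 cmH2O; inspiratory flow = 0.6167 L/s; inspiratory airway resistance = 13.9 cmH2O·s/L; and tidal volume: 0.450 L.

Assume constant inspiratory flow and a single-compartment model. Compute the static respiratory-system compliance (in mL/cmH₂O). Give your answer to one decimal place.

18.2

Equation of motion (constant flow): PIP = Vt/C + R·V̇ + PEEP.
Vt/C = PIP − R·V̇ − PEEP = 43.3 − 13.9×0.6167 − 10 = 43.3 − 8.572 − 10 = 24.728 cmH2O.
C = Vt / 24.728 = 450 / 24.728 = 18.198 mL/cmH2O.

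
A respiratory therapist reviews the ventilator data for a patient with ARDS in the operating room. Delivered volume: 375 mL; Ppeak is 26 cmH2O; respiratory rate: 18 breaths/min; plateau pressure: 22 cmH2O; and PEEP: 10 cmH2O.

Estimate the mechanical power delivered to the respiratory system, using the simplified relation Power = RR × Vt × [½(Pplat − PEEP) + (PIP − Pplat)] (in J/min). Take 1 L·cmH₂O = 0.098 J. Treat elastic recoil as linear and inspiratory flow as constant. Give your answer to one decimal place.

6.6

Per-breath work = Vt × [½(Pplat−PEEP) + (PIP−Pplat)] = 0.375 × [0.5×12.0 + 4.0] = 0.375 × 10.0 = 3.75 L·cmH2O.
Power = 18 × 3.75 = 67.5 L·cmH2O/min.
× 0.098 J/(L·cmH2O) → 6.615 J/min.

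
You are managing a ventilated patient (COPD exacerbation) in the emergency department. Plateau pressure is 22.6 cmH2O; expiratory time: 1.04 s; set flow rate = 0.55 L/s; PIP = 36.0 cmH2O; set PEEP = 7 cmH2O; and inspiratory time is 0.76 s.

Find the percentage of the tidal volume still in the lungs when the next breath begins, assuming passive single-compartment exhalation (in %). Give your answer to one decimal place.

20.3

Vt = flow × Ti = 0.55 L/s × 0.76 s × 1000 mL/L = 418.0 mL.
R = (PIP − Pplat)/V̇ = (36.0 − 22.6) / 0.55 = 13.4/0.55 = 24.364 cmH2O·s/L.
C = Vt/(Pplat − PEEP) = 418.0 / (22.6 − 7) = 418.0/15.6 = 26.795 mL/cmH2O.
τ = R × C = 24.364 × 0.0268 L/cmH2O = 0.653 s.
Fraction remaining at end-expiration = e^(−Te/τ) = e^(−1.04/0.653) = 0.2034 → 20.34%.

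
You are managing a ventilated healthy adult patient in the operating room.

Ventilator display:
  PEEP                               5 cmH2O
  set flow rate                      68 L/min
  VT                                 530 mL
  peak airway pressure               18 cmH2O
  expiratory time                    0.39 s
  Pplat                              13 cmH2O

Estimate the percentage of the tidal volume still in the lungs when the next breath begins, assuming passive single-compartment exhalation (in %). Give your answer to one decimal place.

26.3

Flow: 68 L/min ÷ 60 = 1.1333 L/s.
R = (PIP − Pplat)/V̇ = (18 − 13) / 1.1333 = 5.0/1.1333 = 4.412 cmH2O·s/L.
C = Vt/(Pplat − PEEP) = 530.0 / (13 − 5) = 530.0/8.0 = 66.25 mL/cmH2O.
τ = R × C = 4.412 × 0.06625 L/cmH2O = 0.2923 s.
Fraction remaining at end-expiration = e^(−Te/τ) = e^(−0.39/0.2923) = 0.2634 → 26.34%.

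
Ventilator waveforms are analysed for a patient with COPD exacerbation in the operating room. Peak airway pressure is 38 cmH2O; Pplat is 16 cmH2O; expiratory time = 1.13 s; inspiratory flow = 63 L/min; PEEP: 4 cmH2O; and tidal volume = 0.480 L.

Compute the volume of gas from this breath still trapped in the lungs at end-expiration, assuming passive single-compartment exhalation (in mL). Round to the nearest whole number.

Flow: 63 L/min ÷ 60 = 1.05 L/s.
R = (PIP − Pplat)/V̇ = (38 − 16) / 1.05 = 22.0/1.05 = 20.952 cmH2O·s/L.
C = Vt/(Pplat − PEEP) = 480.0 / (16 − 4) = 480.0/12.0 = 40.0 mL/cmH2O.
τ = R × C = 20.952 × 0.04 L/cmH2O = 0.8381 s.
Fraction remaining = e^(−Te/τ) = e^(−1.13/0.8381) = 0.2597.
Trapped volume = 480.0 × 0.2597 = 124.66 mL.

125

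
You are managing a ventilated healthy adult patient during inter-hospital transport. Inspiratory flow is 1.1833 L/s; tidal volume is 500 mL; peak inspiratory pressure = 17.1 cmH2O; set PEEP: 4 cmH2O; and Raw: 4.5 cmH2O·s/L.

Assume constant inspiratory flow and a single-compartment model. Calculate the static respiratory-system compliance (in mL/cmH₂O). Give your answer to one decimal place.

Equation of motion (constant flow): PIP = Vt/C + R·V̇ + PEEP.
Vt/C = PIP − R·V̇ − PEEP = 17.1 − 4.5×1.1833 − 4 = 17.1 − 5.325 − 4 = 7.775 cmH2O.
C = Vt / 7.775 = 500 / 7.775 = 64.309 mL/cmH2O.

64.3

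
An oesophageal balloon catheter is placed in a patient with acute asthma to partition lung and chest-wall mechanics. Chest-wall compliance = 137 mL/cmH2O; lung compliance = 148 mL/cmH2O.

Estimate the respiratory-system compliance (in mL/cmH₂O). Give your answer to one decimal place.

71.1

Lung and chest wall are elastances in series: 1/Crs = 1/CL + 1/Ccw.
1/Crs = 1/148 + 1/137 = 0.01406.
Crs = 71.124 mL/cmH2O.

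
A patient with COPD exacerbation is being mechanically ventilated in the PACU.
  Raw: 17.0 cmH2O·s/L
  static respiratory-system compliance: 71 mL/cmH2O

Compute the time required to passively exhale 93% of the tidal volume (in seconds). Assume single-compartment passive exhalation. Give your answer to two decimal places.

3.21

τ = R × C = 17.0 × 71 mL/cmH2O = 17.0 × 0.071 L/cmH2O = 1.207 s.
Exhaled fraction f = 1 − e^(−t/τ) → t = −τ·ln(1 − f) = −1.207·ln(0.07) = 3.21 s.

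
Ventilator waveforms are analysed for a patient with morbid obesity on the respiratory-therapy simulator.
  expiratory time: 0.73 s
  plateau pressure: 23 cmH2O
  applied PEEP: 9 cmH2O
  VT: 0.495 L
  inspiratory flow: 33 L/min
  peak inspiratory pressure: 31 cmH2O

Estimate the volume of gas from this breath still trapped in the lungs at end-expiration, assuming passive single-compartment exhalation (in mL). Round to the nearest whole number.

120

Flow: 33 L/min ÷ 60 = 0.55 L/s.
R = (PIP − Pplat)/V̇ = (31 − 23) / 0.55 = 8.0/0.55 = 14.545 cmH2O·s/L.
C = Vt/(Pplat − PEEP) = 495.0 / (23 − 9) = 495.0/14.0 = 35.357 mL/cmH2O.
τ = R × C = 14.545 × 0.03536 L/cmH2O = 0.5143 s.
Fraction remaining = e^(−Te/τ) = e^(−0.73/0.5143) = 0.2419.
Trapped volume = 495.0 × 0.2419 = 119.74 mL.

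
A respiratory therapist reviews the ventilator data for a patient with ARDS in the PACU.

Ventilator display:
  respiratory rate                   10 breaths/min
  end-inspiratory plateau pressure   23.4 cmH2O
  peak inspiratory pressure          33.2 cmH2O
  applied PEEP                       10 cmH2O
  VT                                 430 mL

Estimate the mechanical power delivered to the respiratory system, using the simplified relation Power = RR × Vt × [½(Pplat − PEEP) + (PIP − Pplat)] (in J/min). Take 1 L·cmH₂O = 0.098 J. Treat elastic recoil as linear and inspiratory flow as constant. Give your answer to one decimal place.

Per-breath work = Vt × [½(Pplat−PEEP) + (PIP−Pplat)] = 0.430 × [0.5×13.4 + 9.8] = 0.430 × 16.5 = 7.095 L·cmH2O.
Power = 10 × 7.095 = 70.95 L·cmH2O/min.
× 0.098 J/(L·cmH2O) → 6.953 J/min.

7.0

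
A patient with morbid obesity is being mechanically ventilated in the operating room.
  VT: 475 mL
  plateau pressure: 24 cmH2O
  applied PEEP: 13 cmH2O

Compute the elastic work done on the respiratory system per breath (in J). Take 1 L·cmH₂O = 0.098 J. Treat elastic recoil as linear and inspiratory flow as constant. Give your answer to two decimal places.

Elastic work ≈ ½ × (Pplat − PEEP) × Vt = 0.5 × (24 − 13) × 0.475 L = 0.5 × 11.0 × 0.475 = 2.613 L·cmH2O.
× 0.098 J/(L·cmH2O) → 0.2561 J.

0.26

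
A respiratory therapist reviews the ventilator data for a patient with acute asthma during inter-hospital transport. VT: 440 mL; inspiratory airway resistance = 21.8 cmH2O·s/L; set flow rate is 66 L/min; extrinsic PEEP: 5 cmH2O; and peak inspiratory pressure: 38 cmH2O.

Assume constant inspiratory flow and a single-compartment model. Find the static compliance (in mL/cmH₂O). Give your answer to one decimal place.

Flow: 66 L/min ÷ 60 = 1.1 L/s.
Equation of motion (constant flow): PIP = Vt/C + R·V̇ + PEEP.
Vt/C = PIP − R·V̇ − PEEP = 38 − 21.8×1.1 − 5 = 38 − 23.98 − 5 = 9.02 cmH2O.
C = Vt / 9.02 = 440 / 9.02 = 48.78 mL/cmH2O.

48.8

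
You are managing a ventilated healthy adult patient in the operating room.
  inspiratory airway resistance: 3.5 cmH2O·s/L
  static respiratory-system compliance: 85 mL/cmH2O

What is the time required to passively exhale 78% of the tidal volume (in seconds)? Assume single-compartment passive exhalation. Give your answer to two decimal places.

τ = R × C = 3.5 × 85 mL/cmH2O = 3.5 × 0.085 L/cmH2O = 0.2975 s.
Exhaled fraction f = 1 − e^(−t/τ) → t = −τ·ln(1 − f) = −0.2975·ln(0.22) = 0.4505 s.

0.45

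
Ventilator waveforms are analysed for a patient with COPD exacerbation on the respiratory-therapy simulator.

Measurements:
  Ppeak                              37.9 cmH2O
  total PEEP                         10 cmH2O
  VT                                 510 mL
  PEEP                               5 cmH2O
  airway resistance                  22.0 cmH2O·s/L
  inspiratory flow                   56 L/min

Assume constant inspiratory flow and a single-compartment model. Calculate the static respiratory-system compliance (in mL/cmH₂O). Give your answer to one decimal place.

69.2

Flow: 56 L/min ÷ 60 = 0.9333 L/s.
Total PEEP = 10 cmH2O (set 5 + intrinsic 5); this is the baseline alveolar pressure.
Equation of motion (constant flow): PIP = Vt/C + R·V̇ + PEEP.
Vt/C = PIP − R·V̇ − PEEP = 37.9 − 22.0×0.9333 − 10 = 37.9 − 20.533 − 10 = 7.367 cmH2O.
C = Vt / 7.367 = 510 / 7.367 = 69.228 mL/cmH2O.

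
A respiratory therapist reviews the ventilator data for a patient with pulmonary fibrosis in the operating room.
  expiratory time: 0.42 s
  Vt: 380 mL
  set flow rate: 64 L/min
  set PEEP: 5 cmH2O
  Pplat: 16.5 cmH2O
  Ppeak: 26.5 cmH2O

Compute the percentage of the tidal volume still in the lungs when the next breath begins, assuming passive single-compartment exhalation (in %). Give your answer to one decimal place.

Flow: 64 L/min ÷ 60 = 1.0667 L/s.
R = (PIP − Pplat)/V̇ = (26.5 − 16.5) / 1.0667 = 10.0/1.0667 = 9.375 cmH2O·s/L.
C = Vt/(Pplat − PEEP) = 380.0 / (16.5 − 5) = 380.0/11.5 = 33.043 mL/cmH2O.
τ = R × C = 9.375 × 0.03304 L/cmH2O = 0.3098 s.
Fraction remaining at end-expiration = e^(−Te/τ) = e^(−0.42/0.3098) = 0.2578 → 25.78%.

25.8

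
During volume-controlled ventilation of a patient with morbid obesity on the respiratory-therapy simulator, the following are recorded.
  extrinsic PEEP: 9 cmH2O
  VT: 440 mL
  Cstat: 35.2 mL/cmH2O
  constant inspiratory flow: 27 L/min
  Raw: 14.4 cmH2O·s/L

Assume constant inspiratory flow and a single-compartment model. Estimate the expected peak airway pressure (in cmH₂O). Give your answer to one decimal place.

Flow: 27 L/min ÷ 60 = 0.45 L/s.
Equation of motion (constant flow): PIP = Vt/C + R·V̇ + PEEP.
PIP = 440/35.2 + 14.4×0.45 + 9 = 12.5 + 6.48 + 9 = 27.98 cmH2O.

28.0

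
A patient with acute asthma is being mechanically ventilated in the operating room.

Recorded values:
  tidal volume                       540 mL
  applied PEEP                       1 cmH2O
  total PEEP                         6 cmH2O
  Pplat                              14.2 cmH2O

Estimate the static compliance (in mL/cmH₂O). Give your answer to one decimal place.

65.9

End-expiratory occlusion gives total PEEP = 6 cmH2O (intrinsic PEEP = 6 − 1 = 5). Use total PEEP for the elastic gradient.
Cstat = Vt / (Pplat − PEEPtotal) = 540 / (14.2 − 6) = 540 / 8.2 = 65.854 mL/cmH2O.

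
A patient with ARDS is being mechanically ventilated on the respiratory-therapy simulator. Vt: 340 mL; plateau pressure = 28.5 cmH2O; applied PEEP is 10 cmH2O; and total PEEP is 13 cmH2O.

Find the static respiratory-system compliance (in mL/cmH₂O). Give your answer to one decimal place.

21.9

End-expiratory occlusion gives total PEEP = 13 cmH2O (intrinsic PEEP = 13 − 10 = 3). Use total PEEP for the elastic gradient.
Cstat = Vt / (Pplat − PEEPtotal) = 340 / (28.5 − 13) = 340 / 15.5 = 21.935 mL/cmH2O.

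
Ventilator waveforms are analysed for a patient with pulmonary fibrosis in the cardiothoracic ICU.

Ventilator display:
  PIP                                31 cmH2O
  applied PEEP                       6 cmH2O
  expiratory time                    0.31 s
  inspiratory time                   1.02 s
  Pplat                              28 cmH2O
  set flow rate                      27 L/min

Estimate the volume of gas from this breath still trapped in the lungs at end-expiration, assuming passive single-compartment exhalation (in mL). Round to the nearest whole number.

Flow: 27 L/min ÷ 60 = 0.45 L/s.
Vt = flow × Ti = 0.45 L/s × 1.02 s × 1000 mL/L = 459.0 mL.
R = (PIP − Pplat)/V̇ = (31 − 28) / 0.45 = 3.0/0.45 = 6.667 cmH2O·s/L.
C = Vt/(Pplat − PEEP) = 459.0 / (28 − 6) = 459.0/22.0 = 20.864 mL/cmH2O.
τ = R × C = 6.667 × 0.02086 L/cmH2O = 0.1391 s.
Fraction remaining = e^(−Te/τ) = e^(−0.31/0.1391) = 0.1077.
Trapped volume = 459.0 × 0.1077 = 49.434 mL.

49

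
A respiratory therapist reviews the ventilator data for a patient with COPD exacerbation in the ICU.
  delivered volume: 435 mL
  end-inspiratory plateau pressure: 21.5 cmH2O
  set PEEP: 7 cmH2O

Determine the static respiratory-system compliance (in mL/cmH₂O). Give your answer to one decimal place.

Cstat = Vt / (Pplat − PEEP) = 435 / (21.5 − 7) = 435 / 14.5 = 30.0 mL/cmH2O.

30.0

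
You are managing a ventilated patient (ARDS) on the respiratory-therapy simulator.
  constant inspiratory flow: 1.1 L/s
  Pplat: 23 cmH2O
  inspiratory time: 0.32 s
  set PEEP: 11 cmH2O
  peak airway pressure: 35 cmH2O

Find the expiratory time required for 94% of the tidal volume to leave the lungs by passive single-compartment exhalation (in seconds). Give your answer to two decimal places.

Vt = flow × Ti = 1.1 L/s × 0.32 s × 1000 mL/L = 352.0 mL.
R = (PIP − Pplat)/V̇ = (35 − 23) / 1.1 = 12.0/1.1 = 10.909 cmH2O·s/L.
C = Vt/(Pplat − PEEP) = 352.0 / (23 − 11) = 352.0/12.0 = 29.333 mL/cmH2O.
τ = R × C = 10.909 × 0.02933 L/cmH2O = 0.32 s.
t = −τ·ln(1 − 0.94) = −0.32·ln(0.06) = 0.9003 s.

0.90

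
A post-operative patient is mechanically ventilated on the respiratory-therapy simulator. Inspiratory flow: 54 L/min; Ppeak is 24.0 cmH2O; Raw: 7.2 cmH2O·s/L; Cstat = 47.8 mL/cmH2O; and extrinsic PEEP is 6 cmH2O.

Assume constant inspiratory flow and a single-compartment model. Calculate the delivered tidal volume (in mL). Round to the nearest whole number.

551

Flow: 54 L/min ÷ 60 = 0.9 L/s.
Equation of motion (constant flow): PIP = Vt/C + R·V̇ + PEEP.
Vt/C = PIP − R·V̇ − PEEP = 24.0 − 6.48 − 6 = 11.52 cmH2O.
Vt = C × 11.52 = 47.8 × 11.52 = 550.66 mL.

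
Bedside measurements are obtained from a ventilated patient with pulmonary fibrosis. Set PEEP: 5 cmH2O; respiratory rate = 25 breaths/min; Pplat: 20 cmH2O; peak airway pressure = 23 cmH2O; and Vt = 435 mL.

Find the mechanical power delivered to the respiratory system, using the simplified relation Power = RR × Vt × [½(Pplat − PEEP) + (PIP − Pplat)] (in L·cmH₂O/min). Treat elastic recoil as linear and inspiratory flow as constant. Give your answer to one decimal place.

Per-breath work = Vt × [½(Pplat−PEEP) + (PIP−Pplat)] = 0.435 × [0.5×15.0 + 3.0] = 0.435 × 10.5 = 4.568 L·cmH2O.
Power = 25 × 4.568 = 114.2 L·cmH2O/min.

114.2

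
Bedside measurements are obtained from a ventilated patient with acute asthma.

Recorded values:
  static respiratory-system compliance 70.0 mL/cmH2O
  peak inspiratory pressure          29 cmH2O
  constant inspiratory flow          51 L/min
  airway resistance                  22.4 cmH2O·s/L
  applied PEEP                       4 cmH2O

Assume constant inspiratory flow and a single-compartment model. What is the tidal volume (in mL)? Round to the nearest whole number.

417

Flow: 51 L/min ÷ 60 = 0.85 L/s.
Equation of motion (constant flow): PIP = Vt/C + R·V̇ + PEEP.
Vt/C = PIP − R·V̇ − PEEP = 29 − 19.04 − 4 = 5.96 cmH2O.
Vt = C × 5.96 = 70.0 × 5.96 = 417.2 mL.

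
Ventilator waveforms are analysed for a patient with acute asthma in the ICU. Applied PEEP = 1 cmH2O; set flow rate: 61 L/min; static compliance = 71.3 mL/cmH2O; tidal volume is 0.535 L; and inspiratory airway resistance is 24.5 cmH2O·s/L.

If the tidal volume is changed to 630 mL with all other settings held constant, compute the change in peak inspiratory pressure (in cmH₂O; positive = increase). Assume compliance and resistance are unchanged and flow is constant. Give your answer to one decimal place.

PIP = Vt/C + R·V̇ + PEEP (constant-flow equation of motion).
Only the elastic term changes: ΔPIP = ΔVt / C = (630 − 535) / 71.3 = 1.332 cmH2O.

1.3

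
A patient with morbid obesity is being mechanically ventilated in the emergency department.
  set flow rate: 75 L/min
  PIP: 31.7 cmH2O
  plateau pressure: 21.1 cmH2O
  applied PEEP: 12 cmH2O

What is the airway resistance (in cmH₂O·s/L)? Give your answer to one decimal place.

8.5

Flow: 75 L/min ÷ 60 = 1.25 L/s.
Raw = (PIP − Pplat) / flow = (31.7 − 21.1) / 1.25 = 10.6 / 1.25 = 8.48 cmH2O·s/L.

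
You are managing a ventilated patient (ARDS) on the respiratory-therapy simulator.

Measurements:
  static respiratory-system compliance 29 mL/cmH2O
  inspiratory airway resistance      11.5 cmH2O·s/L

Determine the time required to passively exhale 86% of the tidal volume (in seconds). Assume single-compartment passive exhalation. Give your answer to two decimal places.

0.66

τ = R × C = 11.5 × 29 mL/cmH2O = 11.5 × 0.029 L/cmH2O = 0.3335 s.
Exhaled fraction f = 1 − e^(−t/τ) → t = −τ·ln(1 − f) = −0.3335·ln(0.14) = 0.6557 s.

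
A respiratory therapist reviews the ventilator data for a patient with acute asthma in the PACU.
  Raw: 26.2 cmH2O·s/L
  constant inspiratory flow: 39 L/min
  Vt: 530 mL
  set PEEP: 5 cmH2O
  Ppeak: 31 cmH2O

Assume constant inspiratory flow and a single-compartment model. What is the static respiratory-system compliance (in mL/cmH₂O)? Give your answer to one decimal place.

59.1

Flow: 39 L/min ÷ 60 = 0.65 L/s.
Equation of motion (constant flow): PIP = Vt/C + R·V̇ + PEEP.
Vt/C = PIP − R·V̇ − PEEP = 31 − 26.2×0.65 − 5 = 31 − 17.03 − 5 = 8.97 cmH2O.
C = Vt / 8.97 = 530 / 8.97 = 59.086 mL/cmH2O.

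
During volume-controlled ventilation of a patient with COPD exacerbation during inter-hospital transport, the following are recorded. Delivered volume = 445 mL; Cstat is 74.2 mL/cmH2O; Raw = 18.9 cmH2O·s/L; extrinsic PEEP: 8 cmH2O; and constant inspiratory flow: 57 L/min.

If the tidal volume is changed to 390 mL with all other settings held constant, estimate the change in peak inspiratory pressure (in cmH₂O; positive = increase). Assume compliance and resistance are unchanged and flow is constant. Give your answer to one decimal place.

PIP = Vt/C + R·V̇ + PEEP (constant-flow equation of motion).
Only the elastic term changes: ΔPIP = ΔVt / C = (390 − 445) / 74.2 = -0.7412 cmH2O.

-0.7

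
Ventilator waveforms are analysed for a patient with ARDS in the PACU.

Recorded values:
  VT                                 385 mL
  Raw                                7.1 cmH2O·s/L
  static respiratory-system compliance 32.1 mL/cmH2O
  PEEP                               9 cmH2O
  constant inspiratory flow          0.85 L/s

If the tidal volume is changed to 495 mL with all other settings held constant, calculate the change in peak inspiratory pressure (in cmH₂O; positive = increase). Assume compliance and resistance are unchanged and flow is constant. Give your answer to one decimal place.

PIP = Vt/C + R·V̇ + PEEP (constant-flow equation of motion).
Only the elastic term changes: ΔPIP = ΔVt / C = (495 − 385) / 32.1 = 3.427 cmH2O.

3.4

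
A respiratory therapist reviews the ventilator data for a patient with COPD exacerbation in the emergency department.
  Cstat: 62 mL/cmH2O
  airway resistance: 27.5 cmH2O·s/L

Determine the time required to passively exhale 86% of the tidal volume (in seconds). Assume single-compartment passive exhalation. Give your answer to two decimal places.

3.35

τ = R × C = 27.5 × 62 mL/cmH2O = 27.5 × 0.062 L/cmH2O = 1.705 s.
Exhaled fraction f = 1 − e^(−t/τ) → t = −τ·ln(1 − f) = −1.705·ln(0.14) = 3.352 s.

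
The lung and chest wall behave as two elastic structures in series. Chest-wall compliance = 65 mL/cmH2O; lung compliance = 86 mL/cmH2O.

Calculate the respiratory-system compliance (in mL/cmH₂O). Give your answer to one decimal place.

Lung and chest wall are elastances in series: 1/Crs = 1/CL + 1/Ccw.
1/Crs = 1/86 + 1/65 = 0.02701.
Crs = 37.023 mL/cmH2O.

37.0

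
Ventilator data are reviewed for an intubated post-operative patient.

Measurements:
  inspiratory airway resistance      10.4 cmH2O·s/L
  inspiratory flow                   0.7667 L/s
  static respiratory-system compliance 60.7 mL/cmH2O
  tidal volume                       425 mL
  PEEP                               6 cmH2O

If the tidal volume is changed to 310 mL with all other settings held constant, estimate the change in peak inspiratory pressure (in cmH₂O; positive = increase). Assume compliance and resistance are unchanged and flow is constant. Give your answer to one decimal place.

-1.9

PIP = Vt/C + R·V̇ + PEEP (constant-flow equation of motion).
Only the elastic term changes: ΔPIP = ΔVt / C = (310 − 425) / 60.7 = -1.895 cmH2O.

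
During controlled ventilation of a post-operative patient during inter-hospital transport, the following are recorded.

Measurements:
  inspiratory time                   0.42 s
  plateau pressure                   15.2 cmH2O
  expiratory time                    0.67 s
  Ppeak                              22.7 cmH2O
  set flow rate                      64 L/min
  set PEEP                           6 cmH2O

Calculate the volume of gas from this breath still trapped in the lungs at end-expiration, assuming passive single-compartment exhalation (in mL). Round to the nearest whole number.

Flow: 64 L/min ÷ 60 = 1.0667 L/s.
Vt = flow × Ti = 1.0667 L/s × 0.42 s × 1000 mL/L = 448.01 mL.
R = (PIP − Pplat)/V̇ = (22.7 − 15.2) / 1.0667 = 7.5/1.0667 = 7.031 cmH2O·s/L.
C = Vt/(Pplat − PEEP) = 448.01 / (15.2 − 6) = 448.01/9.2 = 48.697 mL/cmH2O.
τ = R × C = 7.031 × 0.0487 L/cmH2O = 0.3424 s.
Fraction remaining = e^(−Te/τ) = e^(−0.67/0.3424) = 0.1413.
Trapped volume = 448.01 × 0.1413 = 63.304 mL.

63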